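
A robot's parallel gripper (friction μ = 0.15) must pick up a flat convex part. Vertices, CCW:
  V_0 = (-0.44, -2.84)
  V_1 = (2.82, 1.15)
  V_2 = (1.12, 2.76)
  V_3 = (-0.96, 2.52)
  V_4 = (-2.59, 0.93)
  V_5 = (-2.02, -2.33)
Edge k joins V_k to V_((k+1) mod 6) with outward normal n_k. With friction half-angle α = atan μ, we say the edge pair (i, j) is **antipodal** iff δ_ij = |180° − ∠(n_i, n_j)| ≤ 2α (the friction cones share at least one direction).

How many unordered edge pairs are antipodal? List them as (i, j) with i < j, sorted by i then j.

α = atan 0.15 = 8.53°;  2α = 17.06°
n_0 = (+0.7744, -0.6327)
n_1 = (+0.6876, +0.7261)
n_2 = (-0.1146, +0.9934)
n_3 = (-0.6983, +0.7158)
n_4 = (-0.9851, -0.1722)
n_5 = (-0.3072, -0.9517)
  (0,1): δ = 94.19°  ·
  (0,2): δ = 44.17°  ·
  (0,3): δ = 6.46°  ✓
  (0,4): δ = 49.17°  ·
  (0,5): δ = 111.36°  ·
  (1,2): δ = 129.98°  ·
  (1,3): δ = 92.27°  ·
  (1,4): δ = 36.64°  ·
  (1,5): δ = 25.55°  ·
  (2,3): δ = 142.29°  ·
  (2,4): δ = 86.66°  ·
  (2,5): δ = 24.47°  ·
  (3,4): δ = 124.37°  ·
  (3,5): δ = 62.18°  ·
  (4,5): δ = 117.81°  ·
antipodal pairs: 1

count = 1; pairs: (0,3)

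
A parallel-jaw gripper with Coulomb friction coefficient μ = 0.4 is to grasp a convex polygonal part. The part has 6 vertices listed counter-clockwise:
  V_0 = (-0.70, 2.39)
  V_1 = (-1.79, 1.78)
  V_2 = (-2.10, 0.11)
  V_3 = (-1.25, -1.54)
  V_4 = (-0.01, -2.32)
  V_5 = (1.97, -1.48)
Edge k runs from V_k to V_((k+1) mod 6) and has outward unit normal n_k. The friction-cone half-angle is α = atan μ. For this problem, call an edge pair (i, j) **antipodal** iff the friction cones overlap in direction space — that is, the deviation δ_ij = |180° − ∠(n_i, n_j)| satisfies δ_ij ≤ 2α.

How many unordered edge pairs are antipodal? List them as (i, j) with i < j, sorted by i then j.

α = atan 0.4 = 21.80°;  2α = 43.60°
n_0 = (-0.4884, +0.8726)
n_1 = (-0.9832, +0.1825)
n_2 = (-0.8890, -0.4580)
n_3 = (-0.5325, -0.8465)
n_4 = (+0.3905, -0.9206)
n_5 = (+0.8231, +0.5679)
  (0,1): δ = 129.75°  ·
  (0,2): δ = 91.98°  ·
  (0,3): δ = 61.40°  ·
  (0,4): δ = 6.24°  ✓
  (0,5): δ = 95.37°  ·
  (1,2): δ = 142.23°  ·
  (1,3): δ = 111.66°  ·
  (1,4): δ = 56.50°  ·
  (1,5): δ = 45.12°  ·
  (2,3): δ = 149.43°  ·
  (2,4): δ = 94.27°  ·
  (2,5): δ = 7.35°  ✓
  (3,4): δ = 124.84°  ·
  (3,5): δ = 23.23°  ✓
  (4,5): δ = 78.39°  ·
antipodal pairs: 3

count = 3; pairs: (0,4), (2,5), (3,5)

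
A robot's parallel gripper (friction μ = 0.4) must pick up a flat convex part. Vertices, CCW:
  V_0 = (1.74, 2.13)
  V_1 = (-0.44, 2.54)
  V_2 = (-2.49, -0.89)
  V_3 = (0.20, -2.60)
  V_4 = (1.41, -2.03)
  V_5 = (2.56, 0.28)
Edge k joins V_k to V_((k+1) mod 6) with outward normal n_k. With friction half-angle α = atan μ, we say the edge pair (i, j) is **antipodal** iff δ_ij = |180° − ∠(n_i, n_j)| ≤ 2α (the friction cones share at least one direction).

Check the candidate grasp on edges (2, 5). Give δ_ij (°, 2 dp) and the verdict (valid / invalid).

δ = 33.65°, valid

α = atan 0.4 = 21.80°;  2α = 43.60°
edge 2: e_2 = (+2.69, -1.71);  n_2 = (-0.5365, -0.8439)
edge 5: e_5 = (-0.82, +1.85);  n_5 = (+0.9142, +0.4052)
∠(n_2, n_5) = 146.35°
δ = |180° − 146.35°| = 33.65°
33.65° ≤ 2α = 43.60°  →  valid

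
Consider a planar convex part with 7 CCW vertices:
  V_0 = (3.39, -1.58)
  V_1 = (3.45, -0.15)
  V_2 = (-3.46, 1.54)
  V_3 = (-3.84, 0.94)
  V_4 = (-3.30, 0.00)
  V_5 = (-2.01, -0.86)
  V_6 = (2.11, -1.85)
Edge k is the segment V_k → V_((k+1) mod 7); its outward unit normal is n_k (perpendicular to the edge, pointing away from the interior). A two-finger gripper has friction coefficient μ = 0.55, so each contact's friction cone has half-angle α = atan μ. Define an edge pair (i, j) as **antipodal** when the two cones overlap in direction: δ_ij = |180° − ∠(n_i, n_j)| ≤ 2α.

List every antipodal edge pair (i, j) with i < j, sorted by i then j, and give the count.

α = atan 0.55 = 28.81°;  2α = 57.62°
n_0 = (+0.9991, -0.0419)
n_1 = (+0.2376, +0.9714)
n_2 = (-0.8448, +0.5351)
n_3 = (-0.8671, -0.4981)
n_4 = (-0.5547, -0.8321)
n_5 = (-0.2336, -0.9723)
n_6 = (+0.2064, -0.9785)
  (0,1): δ = 101.34°  ·
  (0,2): δ = 29.94°  ✓
  (0,3): δ = 32.28°  ✓
  (0,4): δ = 58.71°  ·
  (0,5): δ = 78.89°  ·
  (0,6): δ = 104.31°  ·
  (1,2): δ = 108.60°  ·
  (1,3): δ = 46.38°  ✓
  (1,4): δ = 19.95°  ✓
  (1,5): δ = 0.23°  ✓
  (1,6): δ = 25.65°  ✓
  (2,3): δ = 117.78°  ·
  (2,4): δ = 91.34°  ·
  (2,5): δ = 71.16°  ·
  (2,6): δ = 45.74°  ✓
  (3,4): δ = 153.57°  ·
  (3,5): δ = 133.39°  ·
  (3,6): δ = 107.96°  ·
  (4,5): δ = 159.82°  ·
  (4,6): δ = 134.40°  ·
  (5,6): δ = 154.58°  ·
antipodal pairs: 7

count = 7; pairs: (0,2), (0,3), (1,3), (1,4), (1,5), (1,6), (2,6)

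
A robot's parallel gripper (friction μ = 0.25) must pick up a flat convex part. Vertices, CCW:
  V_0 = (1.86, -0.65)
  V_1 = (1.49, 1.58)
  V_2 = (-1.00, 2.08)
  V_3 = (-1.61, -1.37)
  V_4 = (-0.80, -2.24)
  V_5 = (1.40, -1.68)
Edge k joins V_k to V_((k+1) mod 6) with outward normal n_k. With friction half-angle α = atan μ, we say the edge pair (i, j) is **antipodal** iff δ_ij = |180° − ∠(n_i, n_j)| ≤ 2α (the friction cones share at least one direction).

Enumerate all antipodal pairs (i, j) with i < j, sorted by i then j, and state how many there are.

α = atan 0.25 = 14.04°;  2α = 28.07°
n_0 = (+0.9865, +0.1637)
n_1 = (+0.1969, +0.9804)
n_2 = (-0.9847, +0.1741)
n_3 = (-0.7319, -0.6814)
n_4 = (+0.2467, -0.9691)
n_5 = (+0.9131, -0.4078)
  (0,1): δ = 110.77°  ·
  (0,2): δ = 19.45°  ✓
  (0,3): δ = 33.53°  ·
  (0,4): δ = 94.86°  ·
  (0,5): δ = 146.51°  ·
  (1,2): δ = 88.67°  ·
  (1,3): δ = 35.69°  ·
  (1,4): δ = 25.64°  ✓
  (1,5): δ = 77.29°  ·
  (2,3): δ = 127.02°  ·
  (2,4): δ = 65.69°  ·
  (2,5): δ = 14.04°  ✓
  (3,4): δ = 118.67°  ·
  (3,5): δ = 67.02°  ·
  (4,5): δ = 128.35°  ·
antipodal pairs: 3

count = 3; pairs: (0,2), (1,4), (2,5)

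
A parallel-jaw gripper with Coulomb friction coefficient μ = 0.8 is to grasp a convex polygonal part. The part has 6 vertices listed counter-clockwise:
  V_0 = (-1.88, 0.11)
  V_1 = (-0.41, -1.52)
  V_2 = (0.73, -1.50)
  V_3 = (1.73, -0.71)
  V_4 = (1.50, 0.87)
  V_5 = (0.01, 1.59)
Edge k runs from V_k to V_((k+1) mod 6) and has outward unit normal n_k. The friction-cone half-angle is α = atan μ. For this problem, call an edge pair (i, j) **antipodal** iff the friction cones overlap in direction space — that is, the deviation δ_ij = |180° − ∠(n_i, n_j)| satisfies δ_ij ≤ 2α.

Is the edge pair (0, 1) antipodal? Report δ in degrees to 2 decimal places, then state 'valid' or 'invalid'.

α = atan 0.8 = 38.66°;  2α = 77.32°
edge 0: e_0 = (+1.47, -1.63);  n_0 = (-0.7426, -0.6697)
edge 1: e_1 = (+1.14, +0.02);  n_1 = (+0.0175, -0.9998)
∠(n_0, n_1) = 48.96°
δ = |180° − 48.96°| = 131.04°
131.04° > 2α = 77.32°  →  invalid

δ = 131.04°, invalid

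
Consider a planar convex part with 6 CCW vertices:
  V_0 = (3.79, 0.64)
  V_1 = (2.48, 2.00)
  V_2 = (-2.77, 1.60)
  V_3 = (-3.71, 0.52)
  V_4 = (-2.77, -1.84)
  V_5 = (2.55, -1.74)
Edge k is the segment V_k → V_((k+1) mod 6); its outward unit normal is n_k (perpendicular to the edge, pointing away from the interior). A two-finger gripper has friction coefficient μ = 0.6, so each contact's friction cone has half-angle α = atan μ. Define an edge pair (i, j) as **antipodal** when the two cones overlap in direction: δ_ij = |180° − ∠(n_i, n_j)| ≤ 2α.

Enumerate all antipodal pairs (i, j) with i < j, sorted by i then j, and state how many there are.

α = atan 0.6 = 30.96°;  2α = 61.93°
n_0 = (+0.7202, +0.6937)
n_1 = (-0.0760, +0.9971)
n_2 = (-0.7543, +0.6565)
n_3 = (-0.9290, -0.3700)
n_4 = (+0.0188, -0.9998)
n_5 = (+0.8869, -0.4621)
  (0,1): δ = 129.57°  ·
  (0,2): δ = 84.96°  ·
  (0,3): δ = 22.21°  ✓
  (0,4): δ = 47.15°  ✓
  (0,5): δ = 108.55°  ·
  (1,2): δ = 135.39°  ·
  (1,3): δ = 72.64°  ·
  (1,4): δ = 3.28°  ✓
  (1,5): δ = 58.12°  ✓
  (2,3): δ = 117.25°  ·
  (2,4): δ = 47.89°  ✓
  (2,5): δ = 13.52°  ✓
  (3,4): δ = 110.64°  ·
  (3,5): δ = 49.24°  ✓
  (4,5): δ = 118.60°  ·
antipodal pairs: 7

count = 7; pairs: (0,3), (0,4), (1,4), (1,5), (2,4), (2,5), (3,5)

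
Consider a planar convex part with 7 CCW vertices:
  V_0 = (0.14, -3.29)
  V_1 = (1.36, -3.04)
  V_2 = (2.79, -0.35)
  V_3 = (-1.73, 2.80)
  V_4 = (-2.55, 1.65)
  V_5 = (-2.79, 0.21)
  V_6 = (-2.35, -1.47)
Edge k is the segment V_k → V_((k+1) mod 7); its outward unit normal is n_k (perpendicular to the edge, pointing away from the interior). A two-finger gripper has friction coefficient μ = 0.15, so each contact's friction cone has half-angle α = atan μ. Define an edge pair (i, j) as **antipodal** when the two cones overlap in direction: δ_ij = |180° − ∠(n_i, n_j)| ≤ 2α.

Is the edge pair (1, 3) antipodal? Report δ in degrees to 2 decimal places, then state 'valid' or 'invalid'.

δ = 7.50°, valid

α = atan 0.15 = 8.53°;  2α = 17.06°
edge 1: e_1 = (+1.43, +2.69);  n_1 = (+0.8830, -0.4694)
edge 3: e_3 = (-0.82, -1.15);  n_3 = (-0.8142, +0.5806)
∠(n_1, n_3) = 172.50°
δ = |180° − 172.50°| = 7.50°
7.50° ≤ 2α = 17.06°  →  valid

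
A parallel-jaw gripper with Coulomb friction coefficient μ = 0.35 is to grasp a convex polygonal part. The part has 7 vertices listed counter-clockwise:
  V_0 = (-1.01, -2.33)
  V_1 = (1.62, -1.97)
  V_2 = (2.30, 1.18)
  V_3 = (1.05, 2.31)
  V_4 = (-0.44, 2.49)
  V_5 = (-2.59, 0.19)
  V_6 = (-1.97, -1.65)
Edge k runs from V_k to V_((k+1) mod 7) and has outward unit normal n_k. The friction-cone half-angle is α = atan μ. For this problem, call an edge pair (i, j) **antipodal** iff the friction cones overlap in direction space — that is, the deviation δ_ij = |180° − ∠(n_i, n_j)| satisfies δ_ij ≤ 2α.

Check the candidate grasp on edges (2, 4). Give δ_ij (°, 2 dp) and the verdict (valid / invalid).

δ = 90.96°, invalid

α = atan 0.35 = 19.29°;  2α = 38.58°
edge 2: e_2 = (-1.25, +1.13);  n_2 = (+0.6706, +0.7418)
edge 4: e_4 = (-2.15, -2.30);  n_4 = (-0.7305, +0.6829)
∠(n_2, n_4) = 89.04°
δ = |180° − 89.04°| = 90.96°
90.96° > 2α = 38.58°  →  invalid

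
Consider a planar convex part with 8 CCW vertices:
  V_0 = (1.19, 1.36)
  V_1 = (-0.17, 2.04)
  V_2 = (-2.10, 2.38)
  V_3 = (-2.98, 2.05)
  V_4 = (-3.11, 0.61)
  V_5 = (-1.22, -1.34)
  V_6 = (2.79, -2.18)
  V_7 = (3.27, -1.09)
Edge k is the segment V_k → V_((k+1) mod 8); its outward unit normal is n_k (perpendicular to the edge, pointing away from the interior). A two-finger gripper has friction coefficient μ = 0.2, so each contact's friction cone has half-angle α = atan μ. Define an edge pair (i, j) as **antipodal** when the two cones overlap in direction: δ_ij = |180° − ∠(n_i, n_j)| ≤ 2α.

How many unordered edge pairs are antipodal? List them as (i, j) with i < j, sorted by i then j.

α = atan 0.2 = 11.31°;  2α = 22.62°
n_0 = (+0.4472, +0.8944)
n_1 = (+0.1735, +0.9848)
n_2 = (-0.3511, +0.9363)
n_3 = (-0.9959, +0.0899)
n_4 = (-0.7181, -0.6960)
n_5 = (-0.2050, -0.9788)
n_6 = (+0.9152, -0.4030)
n_7 = (+0.7623, +0.6472)
  (0,1): δ = 163.43°  ·
  (0,2): δ = 132.88°  ·
  (0,3): δ = 68.59°  ·
  (0,4): δ = 19.33°  ✓
  (0,5): δ = 14.73°  ✓
  (0,6): δ = 92.80°  ·
  (0,7): δ = 156.90°  ·
  (1,2): δ = 149.45°  ·
  (1,3): δ = 85.17°  ·
  (1,4): δ = 35.90°  ·
  (1,5): δ = 1.84°  ✓
  (1,6): δ = 76.22°  ·
  (1,7): δ = 140.32°  ·
  (2,3): δ = 115.71°  ·
  (2,4): δ = 66.45°  ·
  (2,5): δ = 32.39°  ·
  (2,6): δ = 45.68°  ·
  (2,7): δ = 109.77°  ·
  (3,4): δ = 130.74°  ·
  (3,5): δ = 96.67°  ·
  (3,6): δ = 18.61°  ✓
  (3,7): δ = 45.49°  ·
  (4,5): δ = 145.94°  ·
  (4,6): δ = 67.87°  ·
  (4,7): δ = 3.77°  ✓
  (5,6): δ = 101.94°  ·
  (5,7): δ = 37.84°  ·
  (6,7): δ = 115.90°  ·
antipodal pairs: 5

count = 5; pairs: (0,4), (0,5), (1,5), (3,6), (4,7)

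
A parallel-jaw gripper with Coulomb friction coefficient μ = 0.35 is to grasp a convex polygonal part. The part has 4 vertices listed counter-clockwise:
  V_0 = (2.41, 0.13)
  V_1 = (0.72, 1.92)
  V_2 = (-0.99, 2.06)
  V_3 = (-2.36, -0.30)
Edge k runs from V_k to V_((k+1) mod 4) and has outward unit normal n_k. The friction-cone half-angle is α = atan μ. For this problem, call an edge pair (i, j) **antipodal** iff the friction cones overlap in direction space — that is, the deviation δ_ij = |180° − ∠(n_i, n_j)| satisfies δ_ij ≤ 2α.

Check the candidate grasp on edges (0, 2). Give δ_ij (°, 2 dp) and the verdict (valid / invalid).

α = atan 0.35 = 19.29°;  2α = 38.58°
edge 0: e_0 = (-1.69, +1.79);  n_0 = (+0.7271, +0.6865)
edge 2: e_2 = (-1.37, -2.36);  n_2 = (-0.8648, +0.5020)
∠(n_0, n_2) = 106.51°
δ = |180° − 106.51°| = 73.49°
73.49° > 2α = 38.58°  →  invalid

δ = 73.49°, invalid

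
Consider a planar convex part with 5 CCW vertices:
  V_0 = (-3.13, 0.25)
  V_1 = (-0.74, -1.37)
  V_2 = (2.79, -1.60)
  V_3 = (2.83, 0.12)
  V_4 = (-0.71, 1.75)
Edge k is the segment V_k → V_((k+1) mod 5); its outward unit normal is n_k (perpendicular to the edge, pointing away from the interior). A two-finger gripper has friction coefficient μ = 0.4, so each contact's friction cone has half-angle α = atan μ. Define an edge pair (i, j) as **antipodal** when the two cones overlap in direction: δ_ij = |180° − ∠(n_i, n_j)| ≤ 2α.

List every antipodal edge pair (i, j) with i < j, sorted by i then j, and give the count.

α = atan 0.4 = 21.80°;  2α = 43.60°
n_0 = (-0.5611, -0.8278)
n_1 = (-0.0650, -0.9979)
n_2 = (+0.9997, -0.0232)
n_3 = (+0.4182, +0.9083)
n_4 = (-0.5268, +0.8500)
  (0,1): δ = 149.60°  ·
  (0,2): δ = 57.20°  ·
  (0,3): δ = 9.41°  ✓
  (0,4): δ = 65.92°  ·
  (1,2): δ = 87.60°  ·
  (1,3): δ = 21.00°  ✓
  (1,4): δ = 35.52°  ✓
  (2,3): δ = 113.39°  ·
  (2,4): δ = 56.88°  ·
  (3,4): δ = 123.48°  ·
antipodal pairs: 3

count = 3; pairs: (0,3), (1,3), (1,4)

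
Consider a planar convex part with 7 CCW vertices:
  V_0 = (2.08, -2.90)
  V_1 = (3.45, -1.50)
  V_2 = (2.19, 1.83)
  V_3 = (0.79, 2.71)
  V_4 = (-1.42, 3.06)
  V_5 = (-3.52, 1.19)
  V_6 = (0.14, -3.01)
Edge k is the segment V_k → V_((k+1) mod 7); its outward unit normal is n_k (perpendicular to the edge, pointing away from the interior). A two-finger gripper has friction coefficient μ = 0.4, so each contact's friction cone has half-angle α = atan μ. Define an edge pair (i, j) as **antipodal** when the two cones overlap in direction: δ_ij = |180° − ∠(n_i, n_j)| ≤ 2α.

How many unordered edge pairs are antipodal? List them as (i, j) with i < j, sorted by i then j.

α = atan 0.4 = 21.80°;  2α = 43.60°
n_0 = (+0.7147, -0.6994)
n_1 = (+0.9353, +0.3539)
n_2 = (+0.5322, +0.8466)
n_3 = (+0.1564, +0.9877)
n_4 = (-0.6650, +0.7468)
n_5 = (-0.7539, -0.6570)
n_6 = (+0.0566, -0.9984)
  (0,1): δ = 114.89°  ·
  (0,2): δ = 77.77°  ·
  (0,3): δ = 54.62°  ·
  (0,4): δ = 3.94°  ✓
  (0,5): δ = 85.45°  ·
  (0,6): δ = 137.62°  ·
  (1,2): δ = 142.88°  ·
  (1,3): δ = 119.72°  ·
  (1,4): δ = 69.04°  ·
  (1,5): δ = 20.34°  ✓
  (1,6): δ = 72.52°  ·
  (2,3): δ = 156.85°  ·
  (2,4): δ = 106.16°  ·
  (2,5): δ = 16.78°  ✓
  (2,6): δ = 35.40°  ✓
  (3,4): δ = 129.32°  ·
  (3,5): δ = 39.93°  ✓
  (3,6): δ = 12.24°  ✓
  (4,5): δ = 90.61°  ·
  (4,6): δ = 38.44°  ✓
  (5,6): δ = 127.82°  ·
antipodal pairs: 7

count = 7; pairs: (0,4), (1,5), (2,5), (2,6), (3,5), (3,6), (4,6)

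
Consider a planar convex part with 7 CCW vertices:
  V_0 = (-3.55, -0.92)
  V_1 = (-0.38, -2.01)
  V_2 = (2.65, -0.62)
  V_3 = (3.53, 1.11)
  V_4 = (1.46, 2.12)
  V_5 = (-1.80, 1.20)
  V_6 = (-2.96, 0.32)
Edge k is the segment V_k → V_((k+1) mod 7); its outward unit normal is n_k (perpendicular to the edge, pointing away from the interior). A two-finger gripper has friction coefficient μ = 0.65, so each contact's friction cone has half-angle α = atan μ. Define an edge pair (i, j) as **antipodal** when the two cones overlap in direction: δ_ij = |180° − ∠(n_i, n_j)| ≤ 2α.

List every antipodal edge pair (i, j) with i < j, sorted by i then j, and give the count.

count = 10; pairs: (0,3), (0,4), (0,5), (1,3), (1,4), (1,5), (1,6), (2,4), (2,5), (2,6)

α = atan 0.65 = 33.02°;  2α = 66.05°
n_0 = (-0.3252, -0.9457)
n_1 = (+0.4170, -0.9089)
n_2 = (+0.8913, -0.4534)
n_3 = (+0.4385, +0.8987)
n_4 = (-0.2716, +0.9624)
n_5 = (-0.6044, +0.7967)
n_6 = (-0.9030, +0.4297)
  (0,1): δ = 136.38°  ·
  (0,2): δ = 97.99°  ·
  (0,3): δ = 7.03°  ✓
  (0,4): δ = 34.73°  ✓
  (0,5): δ = 56.16°  ✓
  (0,6): δ = 83.53°  ·
  (1,2): δ = 141.60°  ·
  (1,3): δ = 50.65°  ✓
  (1,4): δ = 8.88°  ✓
  (1,5): δ = 12.54°  ✓
  (1,6): δ = 39.91°  ✓
  (2,3): δ = 89.05°  ·
  (2,4): δ = 47.28°  ✓
  (2,5): δ = 25.85°  ✓
  (2,6): δ = 1.52°  ✓
  (3,4): δ = 138.23°  ·
  (3,5): δ = 116.81°  ·
  (3,6): δ = 89.44°  ·
  (4,5): δ = 158.57°  ·
  (4,6): δ = 131.20°  ·
  (5,6): δ = 152.63°  ·
antipodal pairs: 10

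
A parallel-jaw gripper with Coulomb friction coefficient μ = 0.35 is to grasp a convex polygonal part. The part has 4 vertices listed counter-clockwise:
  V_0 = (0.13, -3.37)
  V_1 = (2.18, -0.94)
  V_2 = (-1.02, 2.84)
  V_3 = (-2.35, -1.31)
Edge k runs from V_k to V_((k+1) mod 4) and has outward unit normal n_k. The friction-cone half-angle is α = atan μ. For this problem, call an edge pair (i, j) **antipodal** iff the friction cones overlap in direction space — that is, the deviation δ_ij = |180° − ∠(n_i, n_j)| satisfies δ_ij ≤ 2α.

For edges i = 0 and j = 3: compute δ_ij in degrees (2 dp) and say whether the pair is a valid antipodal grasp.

δ = 90.44°, invalid

α = atan 0.35 = 19.29°;  2α = 38.58°
edge 0: e_0 = (+2.05, +2.43);  n_0 = (+0.7643, -0.6448)
edge 3: e_3 = (+2.48, -2.06);  n_3 = (-0.6390, -0.7692)
∠(n_0, n_3) = 89.56°
δ = |180° − 89.56°| = 90.44°
90.44° > 2α = 38.58°  →  invalid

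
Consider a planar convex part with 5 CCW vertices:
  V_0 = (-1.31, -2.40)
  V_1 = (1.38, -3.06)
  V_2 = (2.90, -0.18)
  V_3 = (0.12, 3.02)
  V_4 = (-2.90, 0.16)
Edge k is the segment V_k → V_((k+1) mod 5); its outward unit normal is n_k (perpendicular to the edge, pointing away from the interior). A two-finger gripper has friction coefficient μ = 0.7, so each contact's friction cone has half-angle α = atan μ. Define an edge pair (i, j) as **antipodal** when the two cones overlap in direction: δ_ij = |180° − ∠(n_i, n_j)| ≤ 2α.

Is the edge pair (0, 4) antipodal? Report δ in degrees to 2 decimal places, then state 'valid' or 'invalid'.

α = atan 0.7 = 34.99°;  2α = 69.98°
edge 0: e_0 = (+2.69, -0.66);  n_0 = (-0.2383, -0.9712)
edge 4: e_4 = (+1.59, -2.56);  n_4 = (-0.8495, -0.5276)
∠(n_0, n_4) = 44.37°
δ = |180° − 44.37°| = 135.63°
135.63° > 2α = 69.98°  →  invalid

δ = 135.63°, invalid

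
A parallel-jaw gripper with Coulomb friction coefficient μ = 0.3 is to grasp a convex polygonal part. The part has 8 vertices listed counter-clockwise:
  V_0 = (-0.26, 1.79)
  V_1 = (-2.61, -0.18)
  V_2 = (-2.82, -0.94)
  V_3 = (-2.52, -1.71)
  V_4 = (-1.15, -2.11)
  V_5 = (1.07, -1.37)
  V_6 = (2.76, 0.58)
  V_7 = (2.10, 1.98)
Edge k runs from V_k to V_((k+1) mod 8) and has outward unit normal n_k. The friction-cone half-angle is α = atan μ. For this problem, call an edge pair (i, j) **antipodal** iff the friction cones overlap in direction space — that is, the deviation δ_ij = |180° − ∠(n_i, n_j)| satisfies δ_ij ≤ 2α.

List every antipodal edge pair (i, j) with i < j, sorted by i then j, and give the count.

count = 6; pairs: (0,4), (0,5), (1,5), (2,6), (3,7), (4,7)

α = atan 0.3 = 16.70°;  2α = 33.40°
n_0 = (-0.6424, +0.7663)
n_1 = (-0.9639, +0.2663)
n_2 = (-0.9318, -0.3630)
n_3 = (-0.2803, -0.9599)
n_4 = (+0.3162, -0.9487)
n_5 = (+0.7557, -0.6549)
n_6 = (+0.9045, +0.4264)
n_7 = (-0.0802, +0.9968)
  (0,1): δ = 145.42°  ·
  (0,2): δ = 108.69°  ·
  (0,3): δ = 56.25°  ·
  (0,4): δ = 21.54°  ✓
  (0,5): δ = 9.11°  ✓
  (0,6): δ = 75.27°  ·
  (0,7): δ = 144.63°  ·
  (1,2): δ = 143.27°  ·
  (1,3): δ = 90.83°  ·
  (1,4): δ = 56.12°  ·
  (1,5): δ = 25.47°  ✓
  (1,6): δ = 40.69°  ·
  (1,7): δ = 110.05°  ·
  (2,3): δ = 127.56°  ·
  (2,4): δ = 92.85°  ·
  (2,5): δ = 62.20°  ·
  (2,6): δ = 3.95°  ✓
  (2,7): δ = 73.32°  ·
  (3,4): δ = 145.29°  ·
  (3,5): δ = 114.64°  ·
  (3,6): δ = 48.48°  ·
  (3,7): δ = 20.88°  ✓
  (4,5): δ = 149.35°  ·
  (4,6): δ = 83.19°  ·
  (4,7): δ = 13.83°  ✓
  (5,6): δ = 113.85°  ·
  (5,7): δ = 44.48°  ·
  (6,7): δ = 110.64°  ·
antipodal pairs: 6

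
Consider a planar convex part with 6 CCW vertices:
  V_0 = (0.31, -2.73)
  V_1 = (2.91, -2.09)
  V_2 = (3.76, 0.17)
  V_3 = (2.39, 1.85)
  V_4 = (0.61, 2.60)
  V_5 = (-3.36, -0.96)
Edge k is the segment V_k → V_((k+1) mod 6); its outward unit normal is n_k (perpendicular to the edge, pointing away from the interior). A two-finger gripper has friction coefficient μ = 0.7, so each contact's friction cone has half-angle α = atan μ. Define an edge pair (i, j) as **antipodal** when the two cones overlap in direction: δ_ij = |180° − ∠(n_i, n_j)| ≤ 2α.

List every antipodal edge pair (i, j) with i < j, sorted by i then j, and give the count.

count = 7; pairs: (0,2), (0,3), (0,4), (1,4), (2,5), (3,5), (4,5)

α = atan 0.7 = 34.99°;  2α = 69.98°
n_0 = (+0.2390, -0.9710)
n_1 = (+0.9360, -0.3520)
n_2 = (+0.7750, +0.6320)
n_3 = (+0.3883, +0.9215)
n_4 = (-0.6676, +0.7445)
n_5 = (-0.4344, -0.9007)
  (0,1): δ = 124.44°  ·
  (0,2): δ = 64.63°  ✓
  (0,3): δ = 36.68°  ✓
  (0,4): δ = 28.05°  ✓
  (0,5): δ = 140.42°  ·
  (1,2): δ = 120.19°  ·
  (1,3): δ = 92.24°  ·
  (1,4): δ = 27.51°  ✓
  (1,5): δ = 84.86°  ·
  (2,3): δ = 152.04°  ·
  (2,4): δ = 87.31°  ·
  (2,5): δ = 25.06°  ✓
  (3,4): δ = 115.27°  ·
  (3,5): δ = 2.90°  ✓
  (4,5): δ = 67.63°  ✓
antipodal pairs: 7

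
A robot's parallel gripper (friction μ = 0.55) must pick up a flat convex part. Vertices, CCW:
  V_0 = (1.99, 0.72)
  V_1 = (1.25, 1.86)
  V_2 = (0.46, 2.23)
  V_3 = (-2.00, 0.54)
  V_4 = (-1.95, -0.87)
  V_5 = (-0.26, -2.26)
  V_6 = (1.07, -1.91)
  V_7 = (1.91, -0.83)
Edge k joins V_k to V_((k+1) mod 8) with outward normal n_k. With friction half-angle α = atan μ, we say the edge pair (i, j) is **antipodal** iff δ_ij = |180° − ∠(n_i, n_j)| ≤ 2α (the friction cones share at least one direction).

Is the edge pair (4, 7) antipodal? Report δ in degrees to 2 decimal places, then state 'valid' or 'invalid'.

δ = 53.52°, valid

α = atan 0.55 = 28.81°;  2α = 57.62°
edge 4: e_4 = (+1.69, -1.39);  n_4 = (-0.6352, -0.7723)
edge 7: e_7 = (+0.08, +1.55);  n_7 = (+0.9987, -0.0515)
∠(n_4, n_7) = 126.48°
δ = |180° − 126.48°| = 53.52°
53.52° ≤ 2α = 57.62°  →  valid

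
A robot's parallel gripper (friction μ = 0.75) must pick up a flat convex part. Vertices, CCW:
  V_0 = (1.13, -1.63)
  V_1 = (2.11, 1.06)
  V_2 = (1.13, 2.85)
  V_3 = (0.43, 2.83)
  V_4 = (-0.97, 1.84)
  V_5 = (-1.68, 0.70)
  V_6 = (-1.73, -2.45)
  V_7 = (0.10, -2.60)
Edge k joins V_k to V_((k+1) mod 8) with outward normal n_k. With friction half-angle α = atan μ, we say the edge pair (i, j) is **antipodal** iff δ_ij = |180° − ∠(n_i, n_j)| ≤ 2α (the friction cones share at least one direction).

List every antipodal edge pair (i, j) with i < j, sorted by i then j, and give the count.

count = 14; pairs: (0,2), (0,3), (0,4), (0,5), (1,4), (1,5), (1,6), (2,6), (2,7), (3,6), (3,7), (4,6), (4,7), (5,7)

α = atan 0.75 = 36.87°;  2α = 73.74°
n_0 = (+0.9396, -0.3423)
n_1 = (+0.8771, +0.4802)
n_2 = (-0.0286, +0.9996)
n_3 = (-0.5774, +0.8165)
n_4 = (-0.8488, +0.5287)
n_5 = (-0.9999, +0.0159)
n_6 = (-0.0817, -0.9967)
n_7 = (+0.6856, -0.7280)
  (0,1): δ = 131.28°  ·
  (0,2): δ = 68.35°  ✓
  (0,3): δ = 34.72°  ✓
  (0,4): δ = 11.90°  ✓
  (0,5): δ = 19.11°  ✓
  (0,6): δ = 105.33°  ·
  (0,7): δ = 153.30°  ·
  (1,2): δ = 117.06°  ·
  (1,3): δ = 83.43°  ·
  (1,4): δ = 60.62°  ✓
  (1,5): δ = 29.61°  ✓
  (1,6): δ = 56.61°  ✓
  (1,7): δ = 104.58°  ·
  (2,3): δ = 146.37°  ·
  (2,4): δ = 123.55°  ·
  (2,5): δ = 92.55°  ·
  (2,6): δ = 6.32°  ✓
  (2,7): δ = 41.65°  ✓
  (3,4): δ = 157.18°  ·
  (3,5): δ = 126.18°  ·
  (3,6): δ = 39.95°  ✓
  (3,7): δ = 8.02°  ✓
  (4,5): δ = 148.99°  ·
  (4,6): δ = 62.77°  ✓
  (4,7): δ = 14.80°  ✓
  (5,6): δ = 93.78°  ·
  (5,7): δ = 45.81°  ✓
  (6,7): δ = 132.03°  ·
antipodal pairs: 14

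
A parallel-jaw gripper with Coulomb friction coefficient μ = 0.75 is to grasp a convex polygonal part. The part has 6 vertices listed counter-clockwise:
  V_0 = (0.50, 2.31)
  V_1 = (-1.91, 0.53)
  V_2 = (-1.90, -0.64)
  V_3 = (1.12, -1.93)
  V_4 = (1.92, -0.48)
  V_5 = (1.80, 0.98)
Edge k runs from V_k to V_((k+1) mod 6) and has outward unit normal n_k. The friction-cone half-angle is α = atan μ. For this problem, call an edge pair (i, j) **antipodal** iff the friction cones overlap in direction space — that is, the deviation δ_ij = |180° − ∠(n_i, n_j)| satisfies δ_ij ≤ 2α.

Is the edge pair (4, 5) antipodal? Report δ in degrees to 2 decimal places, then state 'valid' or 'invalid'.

δ = 140.35°, invalid

α = atan 0.75 = 36.87°;  2α = 73.74°
edge 4: e_4 = (-0.12, +1.46);  n_4 = (+0.9966, +0.0819)
edge 5: e_5 = (-1.30, +1.33);  n_5 = (+0.7151, +0.6990)
∠(n_4, n_5) = 39.65°
δ = |180° − 39.65°| = 140.35°
140.35° > 2α = 73.74°  →  invalid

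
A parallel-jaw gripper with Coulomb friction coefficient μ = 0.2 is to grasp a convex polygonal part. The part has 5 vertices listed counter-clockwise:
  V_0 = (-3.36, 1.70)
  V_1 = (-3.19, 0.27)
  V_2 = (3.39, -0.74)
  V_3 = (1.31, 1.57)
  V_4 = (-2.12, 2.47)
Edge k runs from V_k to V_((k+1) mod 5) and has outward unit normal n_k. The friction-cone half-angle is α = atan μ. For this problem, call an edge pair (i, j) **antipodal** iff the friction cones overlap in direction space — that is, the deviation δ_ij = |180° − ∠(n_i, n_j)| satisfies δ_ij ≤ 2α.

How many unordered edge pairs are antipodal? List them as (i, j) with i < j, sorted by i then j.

count = 1; pairs: (1,3)

α = atan 0.2 = 11.31°;  2α = 22.62°
n_0 = (-0.9930, -0.1180)
n_1 = (-0.1517, -0.9884)
n_2 = (+0.7431, +0.6691)
n_3 = (+0.2538, +0.9673)
n_4 = (-0.5275, +0.8495)
  (0,1): δ = 105.51°  ·
  (0,2): δ = 35.22°  ·
  (0,3): δ = 68.52°  ·
  (0,4): δ = 115.06°  ·
  (1,2): δ = 39.27°  ·
  (1,3): δ = 5.98°  ✓
  (1,4): δ = 40.57°  ·
  (2,3): δ = 146.70°  ·
  (2,4): δ = 100.16°  ·
  (3,4): δ = 133.46°  ·
antipodal pairs: 1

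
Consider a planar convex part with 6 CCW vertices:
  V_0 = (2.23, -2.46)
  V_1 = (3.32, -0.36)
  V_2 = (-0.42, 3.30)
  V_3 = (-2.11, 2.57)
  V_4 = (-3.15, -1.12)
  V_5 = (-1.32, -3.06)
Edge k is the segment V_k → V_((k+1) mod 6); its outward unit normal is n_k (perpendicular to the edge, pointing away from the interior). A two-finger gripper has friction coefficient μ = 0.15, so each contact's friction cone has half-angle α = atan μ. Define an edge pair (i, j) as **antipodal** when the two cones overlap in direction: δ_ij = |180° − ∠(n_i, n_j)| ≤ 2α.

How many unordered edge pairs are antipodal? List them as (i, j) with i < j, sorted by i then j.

α = atan 0.15 = 8.53°;  2α = 17.06°
n_0 = (+0.8876, -0.4607)
n_1 = (+0.6994, +0.7147)
n_2 = (-0.3965, +0.9180)
n_3 = (-0.9625, +0.2713)
n_4 = (-0.7274, -0.6862)
n_5 = (+0.1667, -0.9860)
  (0,1): δ = 106.95°  ·
  (0,2): δ = 39.21°  ·
  (0,3): δ = 11.69°  ✓
  (0,4): δ = 70.76°  ·
  (0,5): δ = 127.02°  ·
  (1,2): δ = 112.26°  ·
  (1,3): δ = 61.36°  ·
  (1,4): δ = 2.29°  ✓
  (1,5): δ = 53.97°  ·
  (2,3): δ = 129.10°  ·
  (2,4): δ = 70.03°  ·
  (2,5): δ = 13.77°  ✓
  (3,4): δ = 120.93°  ·
  (3,5): δ = 64.67°  ·
  (4,5): δ = 123.74°  ·
antipodal pairs: 3

count = 3; pairs: (0,3), (1,4), (2,5)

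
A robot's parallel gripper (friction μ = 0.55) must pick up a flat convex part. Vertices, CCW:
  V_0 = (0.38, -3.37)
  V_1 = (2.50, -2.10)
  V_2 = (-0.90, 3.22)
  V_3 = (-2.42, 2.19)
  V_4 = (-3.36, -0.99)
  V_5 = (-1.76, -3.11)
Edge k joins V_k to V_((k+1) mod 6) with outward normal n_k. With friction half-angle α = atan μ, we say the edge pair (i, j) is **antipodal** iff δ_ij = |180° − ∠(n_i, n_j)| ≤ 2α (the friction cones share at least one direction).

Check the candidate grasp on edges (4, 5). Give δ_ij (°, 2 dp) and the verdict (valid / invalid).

δ = 133.97°, invalid

α = atan 0.55 = 28.81°;  2α = 57.62°
edge 4: e_4 = (+1.60, -2.12);  n_4 = (-0.7982, -0.6024)
edge 5: e_5 = (+2.14, -0.26);  n_5 = (-0.1206, -0.9927)
∠(n_4, n_5) = 46.03°
δ = |180° − 46.03°| = 133.97°
133.97° > 2α = 57.62°  →  invalid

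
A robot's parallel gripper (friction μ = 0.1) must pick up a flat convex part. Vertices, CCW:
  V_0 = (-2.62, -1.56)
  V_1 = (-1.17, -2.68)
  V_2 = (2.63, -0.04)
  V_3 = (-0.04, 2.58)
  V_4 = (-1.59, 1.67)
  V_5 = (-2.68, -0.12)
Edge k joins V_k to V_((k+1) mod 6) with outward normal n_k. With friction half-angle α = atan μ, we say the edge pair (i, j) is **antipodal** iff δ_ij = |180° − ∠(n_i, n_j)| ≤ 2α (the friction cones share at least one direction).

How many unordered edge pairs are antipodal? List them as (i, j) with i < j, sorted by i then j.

count = 2; pairs: (0,2), (1,3)

α = atan 0.1 = 5.71°;  2α = 11.42°
n_0 = (-0.6113, -0.7914)
n_1 = (+0.5706, -0.8213)
n_2 = (+0.7004, +0.7138)
n_3 = (-0.5063, +0.8624)
n_4 = (-0.8541, +0.5201)
n_5 = (-0.9991, -0.0416)
  (0,1): δ = 107.53°  ·
  (0,2): δ = 6.78°  ✓
  (0,3): δ = 68.10°  ·
  (0,4): δ = 96.34°  ·
  (0,5): δ = 130.07°  ·
  (1,2): δ = 79.25°  ·
  (1,3): δ = 4.37°  ✓
  (1,4): δ = 23.87°  ·
  (1,5): δ = 57.60°  ·
  (2,3): δ = 105.12°  ·
  (2,4): δ = 76.88°  ·
  (2,5): δ = 43.16°  ·
  (3,4): δ = 151.76°  ·
  (3,5): δ = 118.03°  ·
  (4,5): δ = 146.28°  ·
antipodal pairs: 2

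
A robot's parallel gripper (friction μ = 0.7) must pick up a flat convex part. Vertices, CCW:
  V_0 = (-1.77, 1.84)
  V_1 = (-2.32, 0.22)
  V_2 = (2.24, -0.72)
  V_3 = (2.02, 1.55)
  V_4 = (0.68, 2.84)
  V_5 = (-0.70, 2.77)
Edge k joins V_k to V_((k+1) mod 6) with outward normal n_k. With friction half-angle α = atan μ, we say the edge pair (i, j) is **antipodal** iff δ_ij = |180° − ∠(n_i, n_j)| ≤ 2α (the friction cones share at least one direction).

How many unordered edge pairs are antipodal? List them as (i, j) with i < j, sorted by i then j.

α = atan 0.7 = 34.99°;  2α = 69.98°
n_0 = (-0.9469, +0.3215)
n_1 = (-0.2019, -0.9794)
n_2 = (+0.9953, +0.0965)
n_3 = (+0.6935, +0.7204)
n_4 = (-0.0507, +0.9987)
n_5 = (-0.6560, +0.7548)
  (0,1): δ = 82.90°  ·
  (0,2): δ = 24.29°  ✓
  (0,3): δ = 64.84°  ✓
  (0,4): δ = 111.66°  ·
  (0,5): δ = 149.75°  ·
  (1,2): δ = 72.82°  ·
  (1,3): δ = 32.26°  ✓
  (1,4): δ = 14.55°  ✓
  (1,5): δ = 52.64°  ✓
  (2,3): δ = 139.45°  ·
  (2,4): δ = 92.63°  ·
  (2,5): δ = 54.54°  ✓
  (3,4): δ = 133.19°  ·
  (3,5): δ = 95.09°  ·
  (4,5): δ = 141.91°  ·
antipodal pairs: 6

count = 6; pairs: (0,2), (0,3), (1,3), (1,4), (1,5), (2,5)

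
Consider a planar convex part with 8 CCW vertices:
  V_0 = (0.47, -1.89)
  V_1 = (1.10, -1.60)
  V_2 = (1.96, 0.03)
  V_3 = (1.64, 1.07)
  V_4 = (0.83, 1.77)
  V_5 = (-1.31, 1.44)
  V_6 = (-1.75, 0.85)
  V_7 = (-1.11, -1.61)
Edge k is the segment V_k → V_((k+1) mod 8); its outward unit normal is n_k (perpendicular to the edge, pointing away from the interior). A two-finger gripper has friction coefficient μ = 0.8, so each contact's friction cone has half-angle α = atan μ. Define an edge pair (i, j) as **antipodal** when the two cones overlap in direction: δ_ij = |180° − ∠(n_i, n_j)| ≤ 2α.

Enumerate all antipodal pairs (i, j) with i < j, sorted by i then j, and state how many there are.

α = atan 0.8 = 38.66°;  2α = 77.32°
n_0 = (+0.4181, -0.9084)
n_1 = (+0.8844, -0.4666)
n_2 = (+0.9558, +0.2941)
n_3 = (+0.6539, +0.7566)
n_4 = (-0.1524, +0.9883)
n_5 = (-0.8016, +0.5978)
n_6 = (-0.9678, -0.2518)
n_7 = (-0.1745, -0.9847)
  (0,1): δ = 142.53°  ·
  (0,2): δ = 97.61°  ·
  (0,3): δ = 65.55°  ✓
  (0,4): δ = 15.95°  ✓
  (0,5): δ = 28.57°  ✓
  (0,6): δ = 79.87°  ·
  (0,7): δ = 145.23°  ·
  (1,2): δ = 135.08°  ·
  (1,3): δ = 103.02°  ·
  (1,4): δ = 53.42°  ✓
  (1,5): δ = 8.90°  ✓
  (1,6): δ = 42.40°  ✓
  (1,7): δ = 107.77°  ·
  (2,3): δ = 147.94°  ·
  (2,4): δ = 98.34°  ·
  (2,5): δ = 53.82°  ✓
  (2,6): δ = 2.52°  ✓
  (2,7): δ = 62.85°  ✓
  (3,4): δ = 130.40°  ·
  (3,5): δ = 85.88°  ·
  (3,6): δ = 34.58°  ✓
  (3,7): δ = 30.78°  ✓
  (4,5): δ = 135.48°  ·
  (4,6): δ = 84.18°  ·
  (4,7): δ = 18.82°  ✓
  (5,6): δ = 128.70°  ·
  (5,7): δ = 63.34°  ✓
  (6,7): δ = 114.63°  ·
antipodal pairs: 13

count = 13; pairs: (0,3), (0,4), (0,5), (1,4), (1,5), (1,6), (2,5), (2,6), (2,7), (3,6), (3,7), (4,7), (5,7)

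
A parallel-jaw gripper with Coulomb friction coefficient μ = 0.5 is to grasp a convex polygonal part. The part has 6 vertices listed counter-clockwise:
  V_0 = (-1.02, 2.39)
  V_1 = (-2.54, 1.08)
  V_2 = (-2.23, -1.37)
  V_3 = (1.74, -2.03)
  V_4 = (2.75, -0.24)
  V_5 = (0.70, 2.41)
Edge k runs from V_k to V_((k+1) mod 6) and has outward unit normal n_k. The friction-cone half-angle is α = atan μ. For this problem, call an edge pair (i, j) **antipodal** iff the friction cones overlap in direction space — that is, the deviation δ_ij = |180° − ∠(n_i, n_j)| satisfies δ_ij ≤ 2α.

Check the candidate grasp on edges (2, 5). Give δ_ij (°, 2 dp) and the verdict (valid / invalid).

δ = 10.11°, valid

α = atan 0.5 = 26.57°;  2α = 53.13°
edge 2: e_2 = (+3.97, -0.66);  n_2 = (-0.1640, -0.9865)
edge 5: e_5 = (-1.72, -0.02);  n_5 = (-0.0116, +0.9999)
∠(n_2, n_5) = 169.89°
δ = |180° − 169.89°| = 10.11°
10.11° ≤ 2α = 53.13°  →  valid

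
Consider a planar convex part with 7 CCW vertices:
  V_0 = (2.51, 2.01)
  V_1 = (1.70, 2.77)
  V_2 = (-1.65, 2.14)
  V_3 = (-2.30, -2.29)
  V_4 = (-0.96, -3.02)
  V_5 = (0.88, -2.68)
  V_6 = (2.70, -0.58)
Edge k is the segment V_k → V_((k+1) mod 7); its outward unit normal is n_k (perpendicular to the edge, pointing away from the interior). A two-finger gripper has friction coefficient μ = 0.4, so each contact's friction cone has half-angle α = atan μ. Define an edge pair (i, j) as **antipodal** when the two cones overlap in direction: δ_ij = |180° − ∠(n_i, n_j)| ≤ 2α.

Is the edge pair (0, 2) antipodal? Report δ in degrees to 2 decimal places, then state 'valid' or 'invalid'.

δ = 55.17°, invalid

α = atan 0.4 = 21.80°;  2α = 43.60°
edge 0: e_0 = (-0.81, +0.76);  n_0 = (+0.6842, +0.7293)
edge 2: e_2 = (-0.65, -4.43);  n_2 = (-0.9894, +0.1452)
∠(n_0, n_2) = 124.83°
δ = |180° − 124.83°| = 55.17°
55.17° > 2α = 43.60°  →  invalid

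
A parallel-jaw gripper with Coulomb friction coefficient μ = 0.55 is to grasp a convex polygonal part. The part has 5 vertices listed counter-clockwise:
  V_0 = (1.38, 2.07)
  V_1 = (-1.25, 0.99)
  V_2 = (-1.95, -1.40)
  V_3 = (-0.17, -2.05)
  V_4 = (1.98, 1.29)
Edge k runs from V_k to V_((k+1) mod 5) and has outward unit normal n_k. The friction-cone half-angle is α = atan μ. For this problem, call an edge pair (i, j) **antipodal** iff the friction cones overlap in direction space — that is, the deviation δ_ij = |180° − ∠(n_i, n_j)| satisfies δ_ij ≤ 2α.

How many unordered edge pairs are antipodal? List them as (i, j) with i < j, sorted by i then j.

α = atan 0.55 = 28.81°;  2α = 57.62°
n_0 = (-0.3799, +0.9250)
n_1 = (-0.9597, +0.2811)
n_2 = (-0.3430, -0.9393)
n_3 = (+0.8409, -0.5413)
n_4 = (+0.7926, +0.6097)
  (0,1): δ = 128.65°  ·
  (0,2): δ = 42.39°  ✓
  (0,3): δ = 34.90°  ✓
  (0,4): δ = 105.24°  ·
  (1,2): δ = 93.74°  ·
  (1,3): δ = 16.45°  ✓
  (1,4): δ = 53.89°  ✓
  (2,3): δ = 102.71°  ·
  (2,4): δ = 32.37°  ✓
  (3,4): δ = 109.66°  ·
antipodal pairs: 5

count = 5; pairs: (0,2), (0,3), (1,3), (1,4), (2,4)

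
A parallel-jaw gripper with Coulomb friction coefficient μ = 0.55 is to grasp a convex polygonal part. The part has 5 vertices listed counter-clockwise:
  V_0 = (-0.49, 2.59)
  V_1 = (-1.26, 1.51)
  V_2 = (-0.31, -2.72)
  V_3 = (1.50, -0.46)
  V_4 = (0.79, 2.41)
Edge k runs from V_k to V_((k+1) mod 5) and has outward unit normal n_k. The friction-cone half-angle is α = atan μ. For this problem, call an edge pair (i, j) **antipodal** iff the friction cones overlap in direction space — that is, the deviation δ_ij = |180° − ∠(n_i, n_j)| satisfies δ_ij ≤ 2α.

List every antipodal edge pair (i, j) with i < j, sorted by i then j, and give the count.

α = atan 0.55 = 28.81°;  2α = 57.62°
n_0 = (-0.8142, +0.5805)
n_1 = (-0.9757, -0.2191)
n_2 = (+0.7805, -0.6251)
n_3 = (+0.9707, +0.2401)
n_4 = (+0.1393, +0.9903)
  (0,1): δ = 131.85°  ·
  (0,2): δ = 3.20°  ✓
  (0,3): δ = 49.38°  ✓
  (0,4): δ = 117.48°  ·
  (1,2): δ = 51.35°  ✓
  (1,3): δ = 1.24°  ✓
  (1,4): δ = 69.34°  ·
  (2,3): δ = 127.41°  ·
  (2,4): δ = 59.31°  ·
  (3,4): δ = 111.90°  ·
antipodal pairs: 4

count = 4; pairs: (0,2), (0,3), (1,2), (1,3)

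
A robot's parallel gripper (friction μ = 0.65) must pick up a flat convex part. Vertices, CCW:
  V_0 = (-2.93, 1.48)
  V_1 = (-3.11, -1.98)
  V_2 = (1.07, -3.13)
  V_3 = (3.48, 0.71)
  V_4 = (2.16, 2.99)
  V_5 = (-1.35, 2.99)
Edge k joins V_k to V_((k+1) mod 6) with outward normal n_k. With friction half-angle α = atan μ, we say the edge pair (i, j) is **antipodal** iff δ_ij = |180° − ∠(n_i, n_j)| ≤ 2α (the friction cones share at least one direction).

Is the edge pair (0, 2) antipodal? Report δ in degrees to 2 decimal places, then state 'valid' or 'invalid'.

δ = 29.13°, valid

α = atan 0.65 = 33.02°;  2α = 66.05°
edge 0: e_0 = (-0.18, -3.46);  n_0 = (-0.9986, +0.0520)
edge 2: e_2 = (+2.41, +3.84);  n_2 = (+0.8470, -0.5316)
∠(n_0, n_2) = 150.87°
δ = |180° − 150.87°| = 29.13°
29.13° ≤ 2α = 66.05°  →  valid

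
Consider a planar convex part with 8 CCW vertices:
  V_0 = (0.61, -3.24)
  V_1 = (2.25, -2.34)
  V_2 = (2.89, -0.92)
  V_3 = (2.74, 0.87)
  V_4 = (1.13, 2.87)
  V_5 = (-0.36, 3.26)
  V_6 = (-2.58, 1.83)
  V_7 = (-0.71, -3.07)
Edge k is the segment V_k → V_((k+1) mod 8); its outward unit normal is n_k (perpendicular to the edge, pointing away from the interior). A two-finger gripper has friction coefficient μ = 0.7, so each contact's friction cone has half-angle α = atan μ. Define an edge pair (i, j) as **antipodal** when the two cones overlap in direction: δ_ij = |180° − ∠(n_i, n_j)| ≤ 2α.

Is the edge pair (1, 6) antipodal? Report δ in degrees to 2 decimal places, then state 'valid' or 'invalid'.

α = atan 0.7 = 34.99°;  2α = 69.98°
edge 1: e_1 = (+0.64, +1.42);  n_1 = (+0.9117, -0.4109)
edge 6: e_6 = (+1.87, -4.90);  n_6 = (-0.9343, -0.3566)
∠(n_1, n_6) = 134.85°
δ = |180° − 134.85°| = 45.15°
45.15° ≤ 2α = 69.98°  →  valid

δ = 45.15°, valid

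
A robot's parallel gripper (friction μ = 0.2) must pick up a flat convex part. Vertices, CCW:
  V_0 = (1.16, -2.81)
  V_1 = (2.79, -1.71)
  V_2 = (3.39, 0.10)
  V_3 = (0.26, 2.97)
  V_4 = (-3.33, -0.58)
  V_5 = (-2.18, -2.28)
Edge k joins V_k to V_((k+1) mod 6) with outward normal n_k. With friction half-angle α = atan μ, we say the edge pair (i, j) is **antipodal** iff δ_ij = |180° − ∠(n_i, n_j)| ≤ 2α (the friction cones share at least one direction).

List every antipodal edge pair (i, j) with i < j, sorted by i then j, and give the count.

count = 2; pairs: (0,3), (2,4)

α = atan 0.2 = 11.31°;  2α = 22.62°
n_0 = (+0.5594, -0.8289)
n_1 = (+0.9492, -0.3147)
n_2 = (+0.6758, +0.7371)
n_3 = (-0.7031, +0.7111)
n_4 = (-0.8283, -0.5603)
n_5 = (-0.1567, -0.9876)
  (0,1): δ = 142.35°  ·
  (0,2): δ = 76.53°  ·
  (0,3): δ = 10.67°  ✓
  (0,4): δ = 90.06°  ·
  (0,5): δ = 136.97°  ·
  (1,2): δ = 114.18°  ·
  (1,3): δ = 26.98°  ·
  (1,4): δ = 52.42°  ·
  (1,5): δ = 99.32°  ·
  (2,3): δ = 92.80°  ·
  (2,4): δ = 13.40°  ✓
  (2,5): δ = 33.50°  ·
  (3,4): δ = 100.60°  ·
  (3,5): δ = 53.70°  ·
  (4,5): δ = 133.09°  ·
antipodal pairs: 2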